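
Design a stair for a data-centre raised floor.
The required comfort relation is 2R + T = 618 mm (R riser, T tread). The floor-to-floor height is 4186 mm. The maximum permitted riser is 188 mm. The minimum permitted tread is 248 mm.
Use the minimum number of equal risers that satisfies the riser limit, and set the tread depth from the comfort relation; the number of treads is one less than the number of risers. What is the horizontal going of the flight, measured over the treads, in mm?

5588 mm

At most 188 each: 4186/188 = 22.27, giving 23 risers.
R = 4186 ÷ 23 = 182 mm.
Tread T = 618 − 2 × 182 = 254 mm (≥ 248 mm).
23 risers give 22 treads; going = 22 × 254 = 5588 mm.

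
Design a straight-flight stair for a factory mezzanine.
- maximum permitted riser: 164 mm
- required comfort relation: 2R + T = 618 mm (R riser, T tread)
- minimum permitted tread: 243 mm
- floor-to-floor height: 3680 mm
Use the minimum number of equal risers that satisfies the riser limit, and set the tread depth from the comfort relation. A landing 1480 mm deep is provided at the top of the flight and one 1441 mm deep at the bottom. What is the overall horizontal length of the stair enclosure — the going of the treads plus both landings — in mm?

9477 mm

3680 / 164 = 22.439 → round up to 23 risers.
Each riser is 3680/23 = 160 mm (≤ 164 mm).
Tread T = 618 − 2 × 160 = 298 mm (≥ 243 mm).
23 risers give 22 treads; going = 22 × 298 = 6556 mm.
Enclosure = 6556 + 1480 + 1441 = 9477 mm.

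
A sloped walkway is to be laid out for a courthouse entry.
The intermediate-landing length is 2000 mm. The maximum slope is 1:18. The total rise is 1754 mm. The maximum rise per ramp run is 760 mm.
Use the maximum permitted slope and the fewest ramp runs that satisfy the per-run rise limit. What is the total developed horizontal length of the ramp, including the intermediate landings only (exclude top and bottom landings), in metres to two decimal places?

35.57 m

⌈1754/760⌉ = 3 ramp runs. That means 2 intermediate landings.
Horizontal run for 1754 mm of rise at 1:18 is 1754 × 18 = 31572 mm.
Intermediate landings: 2 × 2000 = 4000 mm.
Developed length = 31572 + 4000 = 35572 mm.
= 35.57 m.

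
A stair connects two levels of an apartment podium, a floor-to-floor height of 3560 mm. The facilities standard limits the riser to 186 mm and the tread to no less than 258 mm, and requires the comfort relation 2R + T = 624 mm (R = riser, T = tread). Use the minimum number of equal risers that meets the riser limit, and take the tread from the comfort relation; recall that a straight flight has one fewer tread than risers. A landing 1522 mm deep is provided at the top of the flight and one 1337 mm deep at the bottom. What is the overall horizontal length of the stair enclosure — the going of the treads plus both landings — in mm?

3560 / 186 = 19.14, so 20 risers are needed.
R = 3560 ÷ 20 = 178 mm.
Tread T = 624 − 2 × 178 = 268 mm (≥ 258 mm).
Going = (20 − 1) × 268 = 5092 mm.
Enclosure = 5092 + 1522 + 1337 = 7951 mm.

7951 mm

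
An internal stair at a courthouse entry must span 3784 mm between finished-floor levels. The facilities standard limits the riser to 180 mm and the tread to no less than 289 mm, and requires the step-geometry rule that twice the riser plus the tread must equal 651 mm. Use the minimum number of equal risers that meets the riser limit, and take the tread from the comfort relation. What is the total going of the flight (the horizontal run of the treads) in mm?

6447 mm

3784 / 180 = 21.022 → round up to 22 risers.
Riser R = 3784 / 22 = 172 mm, within the 180 mm limit.
Tread T = 651 − 2 × 172 = 307 mm (≥ 289 mm).
Treads = 22 − 1 = 21; going = 21 × 307 = 6447 mm.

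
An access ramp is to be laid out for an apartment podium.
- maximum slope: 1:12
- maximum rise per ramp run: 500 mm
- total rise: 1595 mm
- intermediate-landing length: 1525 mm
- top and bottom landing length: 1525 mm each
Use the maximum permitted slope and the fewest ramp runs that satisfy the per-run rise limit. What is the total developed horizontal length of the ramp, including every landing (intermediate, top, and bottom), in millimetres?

⌈1595/500⌉ = 4 ramp runs. That means 3 intermediate landings.
Horizontal run for 1595 mm of rise at 1:12 is 1595 × 12 = 19140 mm.
3 intermediate landings contribute 3 × 1525 = 4575 mm.
Top and bottom landings: 2 × 1525 = 3050 mm.
Total = 19140 + 4575 + 3050 = 26765 mm.

26765 mm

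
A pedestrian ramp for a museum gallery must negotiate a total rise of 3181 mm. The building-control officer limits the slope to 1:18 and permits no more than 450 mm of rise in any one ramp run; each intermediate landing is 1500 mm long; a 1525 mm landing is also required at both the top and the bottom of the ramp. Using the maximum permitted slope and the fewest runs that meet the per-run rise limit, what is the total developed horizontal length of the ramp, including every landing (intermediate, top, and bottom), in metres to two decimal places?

70.81 m

3181 / 450 = 7.069 → round up to 8 ramp runs. That means 7 intermediate landings.
Horizontal run for 3181 mm of rise at 1:18 is 3181 × 18 = 57258 mm.
7 intermediate landings contribute 7 × 1500 = 10500 mm.
Top and bottom landings: 2 × 1525 = 3050 mm.
Total = 57258 + 10500 + 3050 = 70808 mm.
= 70.81 m.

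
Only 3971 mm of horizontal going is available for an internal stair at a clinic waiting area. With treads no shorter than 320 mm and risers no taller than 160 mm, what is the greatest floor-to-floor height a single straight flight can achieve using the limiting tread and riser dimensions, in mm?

3971 / 320 = 12.41, so 12 treads fit.
Risers = treads + 1 = 13.
Maximum height = 13 × 160 = 2080 mm.

2080 mm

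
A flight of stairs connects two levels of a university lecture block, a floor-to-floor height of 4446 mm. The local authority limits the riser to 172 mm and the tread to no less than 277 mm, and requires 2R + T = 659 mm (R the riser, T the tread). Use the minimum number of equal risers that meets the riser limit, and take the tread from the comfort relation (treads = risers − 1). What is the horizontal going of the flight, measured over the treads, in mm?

⌈4446/172⌉ = 26 risers.
Riser R = 4446 / 26 = 171 mm, within the 172 mm limit.
T = 659 − 2·171 = 317 mm, which satisfies the 277 mm minimum.
Going = (26 − 1) × 317 = 7925 mm.

7925 mm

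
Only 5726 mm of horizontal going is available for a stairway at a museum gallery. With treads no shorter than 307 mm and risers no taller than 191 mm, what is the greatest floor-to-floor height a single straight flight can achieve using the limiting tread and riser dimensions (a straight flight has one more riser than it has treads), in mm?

Treads that fit: ⌊5726 / 307⌋ = 18.
Risers = treads + 1 = 19.
Maximum height = 19 × 191 = 3629 mm.

3629 mm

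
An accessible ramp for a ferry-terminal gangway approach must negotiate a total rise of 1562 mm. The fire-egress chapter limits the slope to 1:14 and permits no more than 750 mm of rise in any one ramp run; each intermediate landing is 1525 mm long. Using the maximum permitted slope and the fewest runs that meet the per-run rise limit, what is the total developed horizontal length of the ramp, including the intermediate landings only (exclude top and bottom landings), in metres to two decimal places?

⌈1562/750⌉ = 3 ramp runs. That means 2 intermediate landings.
Ramp run (horizontal) at 1:14: 1562 × 14 = 21868 mm.
2 intermediate landings contribute 2 × 1525 = 3050 mm.
Developed length = 21868 + 3050 = 24918 mm.
= 24.92 m.

24.92 m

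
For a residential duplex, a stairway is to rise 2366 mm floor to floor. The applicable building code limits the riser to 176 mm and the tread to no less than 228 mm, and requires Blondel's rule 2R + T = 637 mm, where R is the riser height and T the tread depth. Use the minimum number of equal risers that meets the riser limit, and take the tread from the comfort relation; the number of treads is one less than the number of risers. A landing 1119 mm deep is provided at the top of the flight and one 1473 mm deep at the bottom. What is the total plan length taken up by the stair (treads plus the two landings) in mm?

2366 / 176 = 13.443 → round up to 14 risers.
Each riser is 2366/14 = 169 mm (≤ 176 mm).
From 2R + T = 637: T = 637 − 338 = 299 mm.
Going = (14 − 1) × 299 = 3887 mm.
Add landings: 3887 + 1119 + 1473 = 6479 mm.

6479 mm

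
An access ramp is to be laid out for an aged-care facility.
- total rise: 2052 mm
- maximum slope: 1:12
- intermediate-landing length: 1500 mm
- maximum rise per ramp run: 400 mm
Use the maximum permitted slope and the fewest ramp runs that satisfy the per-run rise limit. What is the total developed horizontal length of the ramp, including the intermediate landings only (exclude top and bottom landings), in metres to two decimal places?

32.12 m

At most 400 each: 2052/400 = 5.13, giving 6 ramp runs. That means 5 intermediate landings.
Ramp run (horizontal) at 1:12: 2052 × 12 = 24624 mm.
Intermediate landings: 5 × 1500 = 7500 mm.
Total developed length = 24624 + 7500 = 32124 mm.
= 32.12 m.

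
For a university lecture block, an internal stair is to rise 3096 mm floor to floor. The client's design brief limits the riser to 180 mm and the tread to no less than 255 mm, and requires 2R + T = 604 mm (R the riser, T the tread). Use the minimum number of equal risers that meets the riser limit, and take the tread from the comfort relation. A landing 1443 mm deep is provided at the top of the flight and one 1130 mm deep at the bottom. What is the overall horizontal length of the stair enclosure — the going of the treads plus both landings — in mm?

6993 mm

At most 180 each: 3096/180 = 17.20, giving 18 risers.
R = 3096 ÷ 18 = 172 mm.
T = 604 − 2·172 = 260 mm, which satisfies the 255 mm minimum.
Treads = 18 − 1 = 17; going = 17 × 260 = 4420 mm.
Add landings: 4420 + 1443 + 1130 = 6993 mm.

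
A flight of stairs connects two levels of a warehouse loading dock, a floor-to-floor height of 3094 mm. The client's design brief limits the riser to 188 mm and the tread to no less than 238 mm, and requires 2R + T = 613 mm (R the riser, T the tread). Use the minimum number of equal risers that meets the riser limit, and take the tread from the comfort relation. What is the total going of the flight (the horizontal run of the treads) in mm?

3984 mm

3094 / 188 = 16.457 → round up to 17 risers.
Riser R = 3094 / 17 = 182 mm, within the 188 mm limit.
Tread T = 613 − 2 × 182 = 249 mm (≥ 238 mm).
Treads = 17 − 1 = 16; going = 16 × 249 = 3984 mm.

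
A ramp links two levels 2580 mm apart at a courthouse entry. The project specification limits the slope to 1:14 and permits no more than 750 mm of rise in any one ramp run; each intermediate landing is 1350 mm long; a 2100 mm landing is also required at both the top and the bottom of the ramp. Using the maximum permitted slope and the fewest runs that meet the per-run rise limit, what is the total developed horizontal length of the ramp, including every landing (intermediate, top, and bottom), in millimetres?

⌈2580/750⌉ = 4 ramp runs. That means 3 intermediate landings.
Horizontal run for 2580 mm of rise at 1:14 is 2580 × 14 = 36120 mm.
Intermediate landings: 3 × 1350 = 4050 mm.
Top and bottom landings: 2 × 2100 = 4200 mm.
Total = 36120 + 4050 + 4200 = 44370 mm.

44370 mm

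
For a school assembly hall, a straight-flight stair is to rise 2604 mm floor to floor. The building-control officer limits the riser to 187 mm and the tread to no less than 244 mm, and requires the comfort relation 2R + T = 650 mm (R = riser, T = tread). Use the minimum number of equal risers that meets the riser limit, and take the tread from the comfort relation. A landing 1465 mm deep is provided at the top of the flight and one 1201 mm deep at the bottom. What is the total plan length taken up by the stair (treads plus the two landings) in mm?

2604 / 187 = 13.925 → round up to 14 risers.
R = 2604 ÷ 14 = 186 mm.
T = 650 − 2·186 = 278 mm, which satisfies the 244 mm minimum.
14 risers give 13 treads; going = 13 × 278 = 3614 mm.
Enclosure = 3614 + 1465 + 1201 = 6280 mm.

6280 mm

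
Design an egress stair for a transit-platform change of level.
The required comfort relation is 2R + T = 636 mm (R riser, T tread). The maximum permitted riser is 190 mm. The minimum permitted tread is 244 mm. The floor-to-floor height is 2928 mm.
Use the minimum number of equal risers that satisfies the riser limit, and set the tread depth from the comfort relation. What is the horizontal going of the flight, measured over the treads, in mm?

4050 mm

At most 190 each: 2928/190 = 15.41, giving 16 risers.
R = 2928 ÷ 16 = 183 mm.
Tread T = 636 − 2 × 183 = 270 mm (≥ 244 mm).
16 risers give 15 treads; going = 15 × 270 = 4050 mm.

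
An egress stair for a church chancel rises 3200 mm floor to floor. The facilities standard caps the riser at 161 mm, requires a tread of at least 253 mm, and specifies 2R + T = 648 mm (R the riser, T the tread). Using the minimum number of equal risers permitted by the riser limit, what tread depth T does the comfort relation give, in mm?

328 mm

At most 161 each: 3200/161 = 19.88, giving 20 risers.
Each riser is 3200/20 = 160 mm (≤ 161 mm).
Tread T = 648 − 2 × 160 = 328 mm (≥ 253 mm).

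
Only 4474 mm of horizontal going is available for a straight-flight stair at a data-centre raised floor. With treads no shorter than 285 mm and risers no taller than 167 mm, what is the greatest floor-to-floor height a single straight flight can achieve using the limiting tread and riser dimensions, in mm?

4474 / 285 = 15.70, so 15 treads fit.
Risers = treads + 1 = 16.
Maximum height = 16 × 167 = 2672 mm.

2672 mm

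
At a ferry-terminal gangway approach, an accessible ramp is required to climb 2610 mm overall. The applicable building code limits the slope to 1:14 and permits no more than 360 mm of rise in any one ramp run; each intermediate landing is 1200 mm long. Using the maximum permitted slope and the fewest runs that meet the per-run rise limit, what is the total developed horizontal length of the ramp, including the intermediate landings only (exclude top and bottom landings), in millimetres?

44940 mm

⌈2610/360⌉ = 8 ramp runs. That means 7 intermediate landings.
Ramp run (horizontal) at 1:14: 2610 × 14 = 36540 mm.
Intermediate landings: 7 × 1200 = 8400 mm.
Developed length = 36540 + 8400 = 44940 mm.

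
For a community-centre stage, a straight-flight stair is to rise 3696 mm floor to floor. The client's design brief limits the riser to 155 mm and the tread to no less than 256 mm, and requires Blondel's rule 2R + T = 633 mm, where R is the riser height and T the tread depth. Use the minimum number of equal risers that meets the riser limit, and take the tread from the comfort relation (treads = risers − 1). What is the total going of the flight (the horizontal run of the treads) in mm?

7475 mm

At most 155 each: 3696/155 = 23.85, giving 24 risers.
Riser R = 3696 / 24 = 154 mm, within the 155 mm limit.
T = 633 − 2·154 = 325 mm, which satisfies the 256 mm minimum.
Treads = 24 − 1 = 23; going = 23 × 325 = 7475 mm.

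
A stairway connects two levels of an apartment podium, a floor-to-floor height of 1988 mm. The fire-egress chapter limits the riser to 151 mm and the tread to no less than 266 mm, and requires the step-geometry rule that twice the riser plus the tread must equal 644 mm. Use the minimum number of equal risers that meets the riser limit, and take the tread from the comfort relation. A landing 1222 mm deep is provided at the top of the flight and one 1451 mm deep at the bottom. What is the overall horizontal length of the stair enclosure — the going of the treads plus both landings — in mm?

7353 mm

⌈1988/151⌉ = 14 risers.
Each riser is 1988/14 = 142 mm (≤ 151 mm).
From 2R + T = 644: T = 644 − 284 = 360 mm.
14 risers give 13 treads; going = 13 × 360 = 4680 mm.
Add landings: 4680 + 1222 + 1451 = 7353 mm.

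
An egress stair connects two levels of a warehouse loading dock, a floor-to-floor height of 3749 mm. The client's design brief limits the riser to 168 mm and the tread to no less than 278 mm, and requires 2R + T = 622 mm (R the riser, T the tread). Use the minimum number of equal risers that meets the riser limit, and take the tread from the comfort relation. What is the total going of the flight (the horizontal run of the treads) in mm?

⌈3749/168⌉ = 23 risers.
Riser R = 3749 / 23 = 163 mm, within the 168 mm limit.
T = 622 − 2·163 = 296 mm, which satisfies the 278 mm minimum.
23 risers give 22 treads; going = 22 × 296 = 6512 mm.

6512 mm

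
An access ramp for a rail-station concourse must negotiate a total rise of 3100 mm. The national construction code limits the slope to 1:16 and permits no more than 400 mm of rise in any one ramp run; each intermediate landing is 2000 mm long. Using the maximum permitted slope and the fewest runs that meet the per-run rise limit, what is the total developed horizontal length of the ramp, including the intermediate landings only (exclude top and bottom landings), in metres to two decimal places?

3100 / 400 = 7.750 → round up to 8 ramp runs. That means 7 intermediate landings.
Horizontal run for 3100 mm of rise at 1:16 is 3100 × 16 = 49600 mm.
7 intermediate landings contribute 7 × 2000 = 14000 mm.
Total developed length = 49600 + 14000 = 63600 mm.
= 63.60 m.

63.60 m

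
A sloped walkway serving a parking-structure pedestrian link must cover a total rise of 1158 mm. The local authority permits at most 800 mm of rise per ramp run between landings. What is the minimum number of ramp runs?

At most 800 each: 1158/800 = 1.45, giving 2 ramp runs.

2 runs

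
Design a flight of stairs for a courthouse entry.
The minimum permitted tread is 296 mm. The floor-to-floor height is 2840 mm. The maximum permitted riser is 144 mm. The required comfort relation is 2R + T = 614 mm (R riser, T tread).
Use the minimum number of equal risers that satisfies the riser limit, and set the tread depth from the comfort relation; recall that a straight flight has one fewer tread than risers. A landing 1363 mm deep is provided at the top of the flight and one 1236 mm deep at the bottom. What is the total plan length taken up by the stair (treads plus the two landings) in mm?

⌈2840/144⌉ = 20 risers.
Riser R = 2840 / 20 = 142 mm, within the 144 mm limit.
T = 614 − 2·142 = 330 mm, which satisfies the 296 mm minimum.
Treads = 20 − 1 = 19; going = 19 × 330 = 6270 mm.
Enclosure = 6270 + 1363 + 1236 = 8869 mm.

8869 mm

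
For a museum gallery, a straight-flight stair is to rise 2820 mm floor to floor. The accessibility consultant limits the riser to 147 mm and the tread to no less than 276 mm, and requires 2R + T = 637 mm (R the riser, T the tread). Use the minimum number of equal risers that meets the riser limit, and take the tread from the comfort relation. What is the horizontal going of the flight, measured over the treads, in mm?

6745 mm

⌈2820/147⌉ = 20 risers.
Each riser is 2820/20 = 141 mm (≤ 147 mm).
From 2R + T = 637: T = 637 − 282 = 355 mm.
Treads = 20 − 1 = 19; going = 19 × 355 = 6745 mm.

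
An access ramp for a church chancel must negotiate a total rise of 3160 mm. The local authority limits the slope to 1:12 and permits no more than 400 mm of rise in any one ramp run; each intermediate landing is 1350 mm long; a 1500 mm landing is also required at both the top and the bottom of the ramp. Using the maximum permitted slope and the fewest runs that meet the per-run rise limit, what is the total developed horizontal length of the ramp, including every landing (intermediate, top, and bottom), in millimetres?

3160 / 400 = 7.90, so 8 ramp runs are needed. That means 7 intermediate landings.
Ramp run (horizontal) at 1:12: 3160 × 12 = 37920 mm.
7 intermediate landings contribute 7 × 1350 = 9450 mm.
Top and bottom landings: 2 × 1500 = 3000 mm.
Total = 37920 + 9450 + 3000 = 50370 mm.

50370 mm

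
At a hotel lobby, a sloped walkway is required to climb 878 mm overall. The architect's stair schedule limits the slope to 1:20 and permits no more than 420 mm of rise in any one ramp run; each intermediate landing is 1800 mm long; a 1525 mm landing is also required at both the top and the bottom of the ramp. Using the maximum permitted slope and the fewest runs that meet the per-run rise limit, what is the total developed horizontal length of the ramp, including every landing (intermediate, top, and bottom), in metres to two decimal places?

24.21 m

878 / 420 = 2.09, so 3 ramp runs are needed. That means 2 intermediate landings.
Ramp run (horizontal) at 1:20: 878 × 20 = 17560 mm.
Intermediate landings: 2 × 1800 = 3600 mm.
Top and bottom landings: 2 × 1525 = 3050 mm.
Total = 17560 + 3600 + 3050 = 24210 mm.
= 24.21 m.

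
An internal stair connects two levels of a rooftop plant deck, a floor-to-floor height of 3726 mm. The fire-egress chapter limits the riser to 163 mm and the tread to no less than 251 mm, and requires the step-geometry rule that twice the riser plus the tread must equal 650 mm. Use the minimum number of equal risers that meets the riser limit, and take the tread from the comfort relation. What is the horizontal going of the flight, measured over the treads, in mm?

7172 mm

⌈3726/163⌉ = 23 risers.
Riser R = 3726 / 23 = 162 mm, within the 163 mm limit.
From 2R + T = 650: T = 650 − 324 = 326 mm.
Treads = 23 − 1 = 22; going = 22 × 326 = 7172 mm.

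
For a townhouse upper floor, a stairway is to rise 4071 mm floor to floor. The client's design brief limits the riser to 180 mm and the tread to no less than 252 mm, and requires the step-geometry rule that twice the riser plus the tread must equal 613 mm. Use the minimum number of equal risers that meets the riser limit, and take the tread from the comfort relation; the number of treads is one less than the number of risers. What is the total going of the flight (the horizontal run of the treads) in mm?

At most 180 each: 4071/180 = 22.62, giving 23 risers.
Each riser is 4071/23 = 177 mm (≤ 180 mm).
T = 613 − 2·177 = 259 mm, which satisfies the 252 mm minimum.
23 risers give 22 treads; going = 22 × 259 = 5698 mm.

5698 mm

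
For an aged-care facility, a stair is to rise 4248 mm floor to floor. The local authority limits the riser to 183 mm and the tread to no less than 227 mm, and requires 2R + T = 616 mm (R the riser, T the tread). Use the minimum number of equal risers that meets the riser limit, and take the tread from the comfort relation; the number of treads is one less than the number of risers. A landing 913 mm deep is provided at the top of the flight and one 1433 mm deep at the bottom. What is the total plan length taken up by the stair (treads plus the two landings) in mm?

At most 183 each: 4248/183 = 23.21, giving 24 risers.
Each riser is 4248/24 = 177 mm (≤ 183 mm).
Tread T = 616 − 2 × 177 = 262 mm (≥ 227 mm).
Going = (24 − 1) × 262 = 6026 mm.
Enclosure = 6026 + 913 + 1433 = 8372 mm.

8372 mm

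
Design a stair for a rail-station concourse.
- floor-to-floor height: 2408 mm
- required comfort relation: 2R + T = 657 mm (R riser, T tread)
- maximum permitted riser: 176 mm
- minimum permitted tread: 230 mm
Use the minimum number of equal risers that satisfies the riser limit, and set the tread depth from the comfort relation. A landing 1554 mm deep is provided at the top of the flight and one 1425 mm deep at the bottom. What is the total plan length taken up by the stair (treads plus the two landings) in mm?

7048 mm

At most 176 each: 2408/176 = 13.68, giving 14 risers.
Each riser is 2408/14 = 172 mm (≤ 176 mm).
Tread T = 657 − 2 × 172 = 313 mm (≥ 230 mm).
Treads = 14 − 1 = 13; going = 13 × 313 = 4069 mm.
Add landings: 4069 + 1554 + 1425 = 7048 mm.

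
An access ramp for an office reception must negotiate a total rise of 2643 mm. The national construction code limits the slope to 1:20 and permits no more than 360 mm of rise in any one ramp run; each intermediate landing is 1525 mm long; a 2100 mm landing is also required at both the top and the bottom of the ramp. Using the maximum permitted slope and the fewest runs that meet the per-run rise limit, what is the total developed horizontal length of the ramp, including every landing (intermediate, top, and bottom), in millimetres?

2643 / 360 = 7.342 → round up to 8 ramp runs. That means 7 intermediate landings.
Horizontal run for 2643 mm of rise at 1:20 is 2643 × 20 = 52860 mm.
7 intermediate landings contribute 7 × 1525 = 10675 mm.
Top and bottom landings: 2 × 2100 = 4200 mm.
Total = 52860 + 10675 + 4200 = 67735 mm.

67735 mm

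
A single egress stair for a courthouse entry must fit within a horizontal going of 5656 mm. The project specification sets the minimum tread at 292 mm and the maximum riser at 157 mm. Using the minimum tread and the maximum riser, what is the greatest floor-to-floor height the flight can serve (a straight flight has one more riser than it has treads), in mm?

5656 / 292 = 19.37, so 19 treads fit.
Risers = treads + 1 = 20.
Maximum height = 20 × 157 = 3140 mm.

3140 mm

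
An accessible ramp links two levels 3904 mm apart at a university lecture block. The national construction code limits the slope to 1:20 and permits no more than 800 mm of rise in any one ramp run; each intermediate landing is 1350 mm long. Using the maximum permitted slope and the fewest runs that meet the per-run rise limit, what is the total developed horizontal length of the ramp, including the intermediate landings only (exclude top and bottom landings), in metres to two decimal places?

3904 / 800 = 4.880 → round up to 5 ramp runs. That means 4 intermediate landings.
Horizontal run for 3904 mm of rise at 1:20 is 3904 × 20 = 78080 mm.
4 intermediate landings contribute 4 × 1350 = 5400 mm.
Developed length = 78080 + 5400 = 83480 mm.
= 83.48 m.

83.48 m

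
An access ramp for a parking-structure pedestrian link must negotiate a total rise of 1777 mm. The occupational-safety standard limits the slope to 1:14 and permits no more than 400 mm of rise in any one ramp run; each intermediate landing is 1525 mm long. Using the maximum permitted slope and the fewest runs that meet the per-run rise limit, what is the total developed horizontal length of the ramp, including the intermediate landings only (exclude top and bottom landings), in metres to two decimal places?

1777 / 400 = 4.442 → round up to 5 ramp runs. That means 4 intermediate landings.
Horizontal run for 1777 mm of rise at 1:14 is 1777 × 14 = 24878 mm.
Intermediate landings: 4 × 1525 = 6100 mm.
Developed length = 24878 + 6100 = 30978 mm.
= 30.98 m.

30.98 m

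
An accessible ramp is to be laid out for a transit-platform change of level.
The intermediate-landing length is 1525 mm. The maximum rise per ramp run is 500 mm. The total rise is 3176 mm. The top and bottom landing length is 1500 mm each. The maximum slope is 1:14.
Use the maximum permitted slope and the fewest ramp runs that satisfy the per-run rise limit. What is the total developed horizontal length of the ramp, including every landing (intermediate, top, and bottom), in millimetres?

56614 mm

At most 500 each: 3176/500 = 6.35, giving 7 ramp runs. That means 6 intermediate landings.
Horizontal run for 3176 mm of rise at 1:14 is 3176 × 14 = 44464 mm.
6 intermediate landings contribute 6 × 1525 = 9150 mm.
Top and bottom landings: 2 × 1500 = 3000 mm.
Total = 44464 + 9150 + 3000 = 56614 mm.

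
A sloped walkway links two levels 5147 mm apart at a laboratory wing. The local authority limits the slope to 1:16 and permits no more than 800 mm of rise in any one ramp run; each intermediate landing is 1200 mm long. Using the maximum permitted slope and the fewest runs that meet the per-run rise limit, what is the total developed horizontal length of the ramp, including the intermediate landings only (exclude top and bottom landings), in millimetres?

5147 / 800 = 6.434 → round up to 7 ramp runs. That means 6 intermediate landings.
Ramp run (horizontal) at 1:16: 5147 × 16 = 82352 mm.
6 intermediate landings contribute 6 × 1200 = 7200 mm.
Developed length = 82352 + 7200 = 89552 mm.

89552 mm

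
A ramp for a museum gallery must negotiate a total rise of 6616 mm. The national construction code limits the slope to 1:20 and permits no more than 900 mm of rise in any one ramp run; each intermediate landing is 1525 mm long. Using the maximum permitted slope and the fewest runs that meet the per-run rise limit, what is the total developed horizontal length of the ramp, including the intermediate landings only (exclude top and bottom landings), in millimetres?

6616 / 900 = 7.35, so 8 ramp runs are needed. That means 7 intermediate landings.
Ramp run (horizontal) at 1:20: 6616 × 20 = 132320 mm.
7 intermediate landings contribute 7 × 1525 = 10675 mm.
Total developed length = 132320 + 10675 = 142995 mm.

142995 mm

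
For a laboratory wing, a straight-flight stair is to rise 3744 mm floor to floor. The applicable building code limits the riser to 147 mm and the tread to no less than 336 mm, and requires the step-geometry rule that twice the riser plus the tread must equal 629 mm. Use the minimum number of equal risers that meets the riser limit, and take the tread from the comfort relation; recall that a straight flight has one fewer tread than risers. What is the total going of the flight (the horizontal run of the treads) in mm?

8525 mm

3744 / 147 = 25.47, so 26 risers are needed.
R = 3744 ÷ 26 = 144 mm.
T = 629 − 2·144 = 341 mm, which satisfies the 336 mm minimum.
Going = (26 − 1) × 341 = 8525 mm.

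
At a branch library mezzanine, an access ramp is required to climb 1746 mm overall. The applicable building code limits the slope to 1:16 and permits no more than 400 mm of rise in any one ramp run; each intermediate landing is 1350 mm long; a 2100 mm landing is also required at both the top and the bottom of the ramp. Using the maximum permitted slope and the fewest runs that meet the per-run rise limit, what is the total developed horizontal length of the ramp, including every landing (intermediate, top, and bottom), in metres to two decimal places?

1746 / 400 = 4.365 → round up to 5 ramp runs. That means 4 intermediate landings.
Horizontal run for 1746 mm of rise at 1:16 is 1746 × 16 = 27936 mm.
4 intermediate landings contribute 4 × 1350 = 5400 mm.
Top and bottom landings: 2 × 2100 = 4200 mm.
Total = 27936 + 5400 + 4200 = 37536 mm.
= 37.54 m.

37.54 m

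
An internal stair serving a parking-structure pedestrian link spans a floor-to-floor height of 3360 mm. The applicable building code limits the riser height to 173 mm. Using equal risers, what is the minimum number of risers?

20 risers

⌈3360/173⌉ = 20 risers.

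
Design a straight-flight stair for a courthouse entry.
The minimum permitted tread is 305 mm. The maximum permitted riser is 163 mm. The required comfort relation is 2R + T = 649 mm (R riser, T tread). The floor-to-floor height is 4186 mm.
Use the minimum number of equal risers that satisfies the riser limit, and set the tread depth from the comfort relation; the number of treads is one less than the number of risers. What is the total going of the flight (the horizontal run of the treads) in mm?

At most 163 each: 4186/163 = 25.68, giving 26 risers.
Each riser is 4186/26 = 161 mm (≤ 163 mm).
From 2R + T = 649: T = 649 − 322 = 327 mm.
Treads = 26 − 1 = 25; going = 25 × 327 = 8175 mm.

8175 mm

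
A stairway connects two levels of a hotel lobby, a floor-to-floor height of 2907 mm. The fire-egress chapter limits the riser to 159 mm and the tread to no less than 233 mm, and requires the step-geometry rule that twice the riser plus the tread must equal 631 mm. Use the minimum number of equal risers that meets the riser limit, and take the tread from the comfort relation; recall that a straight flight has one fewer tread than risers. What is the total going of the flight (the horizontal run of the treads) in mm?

⌈2907/159⌉ = 19 risers.
Riser R = 2907 / 19 = 153 mm, within the 159 mm limit.
From 2R + T = 631: T = 631 − 306 = 325 mm.
19 risers give 18 treads; going = 18 × 325 = 5850 mm.

5850 mm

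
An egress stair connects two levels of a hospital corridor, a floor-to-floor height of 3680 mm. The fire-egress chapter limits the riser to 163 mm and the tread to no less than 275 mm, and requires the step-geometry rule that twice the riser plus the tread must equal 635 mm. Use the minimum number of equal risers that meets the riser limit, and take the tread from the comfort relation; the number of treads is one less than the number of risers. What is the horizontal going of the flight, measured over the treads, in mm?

6930 mm

3680 / 163 = 22.577 → round up to 23 risers.
Each riser is 3680/23 = 160 mm (≤ 163 mm).
Tread T = 635 − 2 × 160 = 315 mm (≥ 275 mm).
Treads = 23 − 1 = 22; going = 22 × 315 = 6930 mm.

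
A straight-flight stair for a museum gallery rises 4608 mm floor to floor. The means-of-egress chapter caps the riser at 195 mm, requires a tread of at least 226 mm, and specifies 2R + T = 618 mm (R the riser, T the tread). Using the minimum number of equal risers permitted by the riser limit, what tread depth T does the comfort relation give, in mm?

234 mm

4608 / 195 = 23.63, so 24 risers are needed.
Each riser is 4608/24 = 192 mm (≤ 195 mm).
Tread T = 618 − 2 × 192 = 234 mm (≥ 226 mm).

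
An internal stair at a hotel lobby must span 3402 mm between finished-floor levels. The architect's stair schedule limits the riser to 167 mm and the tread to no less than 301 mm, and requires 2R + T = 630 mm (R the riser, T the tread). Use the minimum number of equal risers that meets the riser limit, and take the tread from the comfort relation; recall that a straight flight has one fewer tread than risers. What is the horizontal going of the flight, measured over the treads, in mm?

At most 167 each: 3402/167 = 20.37, giving 21 risers.
Each riser is 3402/21 = 162 mm (≤ 167 mm).
T = 630 − 2·162 = 306 mm, which satisfies the 301 mm minimum.
Going = (21 − 1) × 306 = 6120 mm.

6120 mm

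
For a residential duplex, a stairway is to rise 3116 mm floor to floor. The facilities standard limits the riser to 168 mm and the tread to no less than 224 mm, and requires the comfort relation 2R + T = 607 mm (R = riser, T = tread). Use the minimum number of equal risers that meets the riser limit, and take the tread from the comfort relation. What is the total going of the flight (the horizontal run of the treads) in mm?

5022 mm

3116 / 168 = 18.55, so 19 risers are needed.
R = 3116 ÷ 19 = 164 mm.
T = 607 − 2·164 = 279 mm, which satisfies the 224 mm minimum.
Treads = 19 − 1 = 18; going = 18 × 279 = 5022 mm.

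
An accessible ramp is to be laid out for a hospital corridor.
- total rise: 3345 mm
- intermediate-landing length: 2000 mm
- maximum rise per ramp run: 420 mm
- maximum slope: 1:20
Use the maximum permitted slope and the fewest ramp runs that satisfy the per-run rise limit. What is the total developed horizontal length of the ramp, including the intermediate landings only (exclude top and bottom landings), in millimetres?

3345 / 420 = 7.964 → round up to 8 ramp runs. That means 7 intermediate landings.
Horizontal run for 3345 mm of rise at 1:20 is 3345 × 20 = 66900 mm.
7 intermediate landings contribute 7 × 2000 = 14000 mm.
Developed length = 66900 + 14000 = 80900 mm.

80900 mm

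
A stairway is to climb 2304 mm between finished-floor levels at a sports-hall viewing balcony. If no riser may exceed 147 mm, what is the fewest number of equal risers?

At most 147 each: 2304/147 = 15.67, giving 16 risers.

16 risers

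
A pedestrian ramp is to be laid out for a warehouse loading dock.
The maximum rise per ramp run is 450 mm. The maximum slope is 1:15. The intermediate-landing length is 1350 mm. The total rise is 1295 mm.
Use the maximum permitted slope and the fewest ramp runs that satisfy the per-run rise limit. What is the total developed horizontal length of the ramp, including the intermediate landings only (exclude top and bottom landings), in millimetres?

1295 / 450 = 2.878 → round up to 3 ramp runs. That means 2 intermediate landings.
Horizontal run for 1295 mm of rise at 1:15 is 1295 × 15 = 19425 mm.
Intermediate landings: 2 × 1350 = 2700 mm.
Developed length = 19425 + 2700 = 22125 mm.

22125 mm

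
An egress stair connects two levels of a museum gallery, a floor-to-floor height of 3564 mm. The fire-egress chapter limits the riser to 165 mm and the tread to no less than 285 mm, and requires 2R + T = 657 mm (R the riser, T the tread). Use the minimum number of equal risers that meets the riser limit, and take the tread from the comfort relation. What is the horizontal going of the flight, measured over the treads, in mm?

6993 mm

At most 165 each: 3564/165 = 21.60, giving 22 risers.
Riser R = 3564 / 22 = 162 mm, within the 165 mm limit.
Tread T = 657 − 2 × 162 = 333 mm (≥ 285 mm).
22 risers give 21 treads; going = 21 × 333 = 6993 mm.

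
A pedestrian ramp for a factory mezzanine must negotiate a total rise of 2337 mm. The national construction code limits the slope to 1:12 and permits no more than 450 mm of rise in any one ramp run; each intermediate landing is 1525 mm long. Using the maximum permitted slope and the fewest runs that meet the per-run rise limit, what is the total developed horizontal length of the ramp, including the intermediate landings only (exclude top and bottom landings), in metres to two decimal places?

35.67 m

2337 / 450 = 5.193 → round up to 6 ramp runs. That means 5 intermediate landings.
Ramp run (horizontal) at 1:12: 2337 × 12 = 28044 mm.
5 intermediate landings contribute 5 × 1525 = 7625 mm.
Developed length = 28044 + 7625 = 35669 mm.
= 35.67 m.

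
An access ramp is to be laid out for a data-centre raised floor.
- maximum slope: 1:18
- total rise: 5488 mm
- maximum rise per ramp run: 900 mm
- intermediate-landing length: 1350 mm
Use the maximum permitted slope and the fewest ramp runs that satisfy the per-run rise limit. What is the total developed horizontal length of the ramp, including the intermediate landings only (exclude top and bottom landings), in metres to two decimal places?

106.88 m

5488 / 900 = 6.098 → round up to 7 ramp runs. That means 6 intermediate landings.
Horizontal run for 5488 mm of rise at 1:18 is 5488 × 18 = 98784 mm.
6 intermediate landings contribute 6 × 1350 = 8100 mm.
Developed length = 98784 + 8100 = 106884 mm.
= 106.88 m.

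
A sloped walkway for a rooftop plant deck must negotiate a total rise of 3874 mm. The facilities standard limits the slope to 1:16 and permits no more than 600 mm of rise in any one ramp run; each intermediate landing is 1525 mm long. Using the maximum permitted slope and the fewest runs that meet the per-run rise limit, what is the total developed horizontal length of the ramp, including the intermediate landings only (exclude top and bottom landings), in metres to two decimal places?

⌈3874/600⌉ = 7 ramp runs. That means 6 intermediate landings.
Horizontal run for 3874 mm of rise at 1:16 is 3874 × 16 = 61984 mm.
6 intermediate landings contribute 6 × 1525 = 9150 mm.
Developed length = 61984 + 9150 = 71134 mm.
= 71.13 m.

71.13 m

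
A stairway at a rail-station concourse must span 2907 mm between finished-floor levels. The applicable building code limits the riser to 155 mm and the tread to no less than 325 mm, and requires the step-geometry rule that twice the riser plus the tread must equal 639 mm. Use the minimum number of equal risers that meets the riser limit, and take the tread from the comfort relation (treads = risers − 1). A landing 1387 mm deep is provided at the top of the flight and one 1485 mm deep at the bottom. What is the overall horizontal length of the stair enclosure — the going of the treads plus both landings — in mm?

2907 / 155 = 18.755 → round up to 19 risers.
Each riser is 2907/19 = 153 mm (≤ 155 mm).
T = 639 − 2·153 = 333 mm, which satisfies the 325 mm minimum.
19 risers give 18 treads; going = 18 × 333 = 5994 mm.
Enclosure = 5994 + 1387 + 1485 = 8866 mm.

8866 mm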